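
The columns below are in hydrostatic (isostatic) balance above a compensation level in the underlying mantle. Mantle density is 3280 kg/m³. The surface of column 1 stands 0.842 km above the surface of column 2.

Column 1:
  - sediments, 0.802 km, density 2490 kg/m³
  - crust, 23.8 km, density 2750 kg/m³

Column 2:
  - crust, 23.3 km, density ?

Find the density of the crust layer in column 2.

Take the compensation level at the base of the deeper column (depth z_c below the surface of column 1) and equate Σ ρ_i t_i down to z_c; mantle fills any gap and the z_c terms cancel.
Column 1: 0.802×2490 + 23.8×2750 + (z_c − 24.602)×3280
Column 2: 0.842×0 + 23.3×ρ + (z_c − 0.842 − 23.3)×3280
The z_c×3280 term appears on both sides and cancels. Collect the known terms of each column as K = Σ(ρt)_known − 3280 × (depth of known layers): K_1 = 67446.98 − 3280×24.602 = −13247.58; K_2 = 0 − 3280×(0.842 + 23.3) = −79185.76.
Balance: K_1 = K_2 + 23.3×ρ, so ρ = (K_1 − K_2)/23.3 = 65938.2/23.3 = 2830 kg/m³.

2830 kg/m³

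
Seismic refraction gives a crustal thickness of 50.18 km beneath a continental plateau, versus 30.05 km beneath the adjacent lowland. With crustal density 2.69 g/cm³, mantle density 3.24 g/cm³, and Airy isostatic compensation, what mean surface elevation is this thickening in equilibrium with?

3.42 km

Excess crust Δ = 50.18 km − 30.05 km = 20.13 km, split between elevation h and root r with h + r = Δ.
Airy balance ρ_c h = (ρ_m − ρ_c) r gives r = h ρ_c/(ρ_m − ρ_c), so h (1 + ρ_c/(ρ_m − ρ_c)) = Δ, i.e. h = Δ (ρ_m − ρ_c)/ρ_m.
h = 20.13 km × 0.55/3.24 = 3.42 km.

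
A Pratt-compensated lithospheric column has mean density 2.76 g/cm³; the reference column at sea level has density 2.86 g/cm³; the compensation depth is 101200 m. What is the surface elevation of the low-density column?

ρ_ref D = ρ (D + h) → h = D (ρ_ref − ρ)/ρ.
h = 101200 m × (2.86 − 2.76)/2.76 = 3670 m.

3670 m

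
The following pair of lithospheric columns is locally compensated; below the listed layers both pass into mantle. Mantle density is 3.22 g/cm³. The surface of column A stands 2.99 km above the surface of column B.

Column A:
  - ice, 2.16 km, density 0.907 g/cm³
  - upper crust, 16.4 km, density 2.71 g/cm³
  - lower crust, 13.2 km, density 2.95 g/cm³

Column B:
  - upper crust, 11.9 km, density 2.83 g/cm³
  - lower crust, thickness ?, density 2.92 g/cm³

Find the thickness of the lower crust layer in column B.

Take the compensation level at the base of the deeper column (depth z_c below the surface of column A) and equate Σ ρ_i t_i down to z_c; mantle fills any gap and the z_c terms cancel.
Column A: 2.16×0.907 + 16.4×2.71 + 13.2×2.95 + (z_c − 31.76)×3.22
Column B: 2.99×0 + 11.9×2.83 + x×2.92 + (z_c − 2.99 − 11.9 − x)×3.22
The z_c×3.22 term appears on both sides and cancels. Collect the known terms of each column as K = Σ(ρt)_known − 3.22 × (depth of known layers): K_A = 85.34312 − 3.22×31.76 = −16.92408; K_B = 33.677 − 3.22×(2.99 + 11.9) = −14.2688.
Balance: K_A = K_B − x×(3.22 − 2.92), so x = (K_B − K_A)/(3.22 − 2.92) = 2.65528/0.3 = 8.85 km.

8.85 km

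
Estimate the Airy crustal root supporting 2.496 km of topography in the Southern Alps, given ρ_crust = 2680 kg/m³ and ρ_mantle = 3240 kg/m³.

11.9 km

Equating mass per unit area of the two columns: the weight of the topography is balanced by the buoyancy of the root, ρ_c h = (ρ_m − ρ_c) r.
r = h · ρ_c / (ρ_m − ρ_c) = 2.496 km × 2680 / (3240 − 2680) = 11.9 km.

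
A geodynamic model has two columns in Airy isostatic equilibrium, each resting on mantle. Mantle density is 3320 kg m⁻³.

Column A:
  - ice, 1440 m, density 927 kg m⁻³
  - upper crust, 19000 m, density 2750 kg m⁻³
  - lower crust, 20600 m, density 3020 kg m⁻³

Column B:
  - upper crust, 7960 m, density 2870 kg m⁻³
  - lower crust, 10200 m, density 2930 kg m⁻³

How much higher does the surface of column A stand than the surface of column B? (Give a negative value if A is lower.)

3880 m

For any compensation level in the mantle, the mantle terms cancel and isostasy reduces to e = (Σt_A − Σt_B) − (Σ(ρt)_A − Σ(ρt)_B) / ρ_m.
Σt_A = 41040 m; Σt_B = 18160 m; Σ(ρt)_A = 115796880; Σ(ρt)_B = 52731200 (in m·kg m⁻³).
e = (41040 − 18160) − (115796880 − 52731200) / 3320 = 3880 m.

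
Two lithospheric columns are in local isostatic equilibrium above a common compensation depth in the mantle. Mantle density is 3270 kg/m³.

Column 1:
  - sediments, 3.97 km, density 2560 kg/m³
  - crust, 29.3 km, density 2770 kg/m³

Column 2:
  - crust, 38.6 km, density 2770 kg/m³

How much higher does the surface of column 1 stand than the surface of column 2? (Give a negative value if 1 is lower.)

−0.56 km

For any compensation level in the mantle, the mantle terms cancel and isostasy reduces to e = (Σt_1 − Σt_2) − (Σ(ρt)_1 − Σ(ρt)_2) / ρ_m.
Σt_1 = 33.27 km; Σt_2 = 38.6 km; Σ(ρt)_1 = 91324.2; Σ(ρt)_2 = 106922 (in km·kg/m³).
e = (33.27 − 38.6) − (91324.2 − 106922) / 3270 = −0.56 km.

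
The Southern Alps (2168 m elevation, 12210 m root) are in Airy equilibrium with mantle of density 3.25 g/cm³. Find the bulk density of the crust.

2.76 g/cm³

ρ_c h = (ρ_m − ρ_c) r → ρ_c (h + r) = ρ_m r → ρ_c = ρ_m r / (h + r).
ρ_c = 3.25 × 12210 m / (2168 m + 12210 m) = 2.76 g/cm³.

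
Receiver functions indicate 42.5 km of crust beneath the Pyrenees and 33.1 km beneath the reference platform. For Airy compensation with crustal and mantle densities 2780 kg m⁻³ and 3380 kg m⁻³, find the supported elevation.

Excess crust Δ = 42.5 km − 33.1 km = 9.4 km, split between elevation h and root r with h + r = Δ.
Airy balance ρ_c h = (ρ_m − ρ_c) r gives r = h ρ_c/(ρ_m − ρ_c), so h (1 + ρ_c/(ρ_m − ρ_c)) = Δ, i.e. h = Δ (ρ_m − ρ_c)/ρ_m.
h = 9.4 km × 600/3380 = 1.67 km.

1.67 km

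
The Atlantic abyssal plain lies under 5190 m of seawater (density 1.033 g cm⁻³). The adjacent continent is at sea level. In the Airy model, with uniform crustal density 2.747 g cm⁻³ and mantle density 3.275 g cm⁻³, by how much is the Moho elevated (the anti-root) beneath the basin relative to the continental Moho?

Isostatic balance requires: replacing crust with seawater at the top is compensated by replacing crust with mantle at the base: d (ρ_c − ρ_w) = a (ρ_m − ρ_c).
a = d (ρ_c − ρ_w)/(ρ_m − ρ_c) = 5190 m × 1.714/0.528 = 16800 m.

16800 m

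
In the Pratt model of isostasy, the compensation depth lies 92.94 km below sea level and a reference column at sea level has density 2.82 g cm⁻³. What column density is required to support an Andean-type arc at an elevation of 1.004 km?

2.79 g cm⁻³

Pratt balance: ρ_ref D = ρ (D + h).
ρ = ρ_ref D/(D + h) = 2.82 × 92.94 km/(92.94 km + 1.004 km) = 2.79 g cm⁻³.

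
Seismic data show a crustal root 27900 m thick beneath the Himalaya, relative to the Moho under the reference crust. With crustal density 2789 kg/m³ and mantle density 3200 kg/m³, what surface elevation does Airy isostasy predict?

In Airy isostatic equilibrium: ρ_c h = (ρ_m − ρ_c) r.
h = r (ρ_m − ρ_c) / ρ_c = 27900 m × (3200 − 2789) / 2789 = 4110 m.

4110 m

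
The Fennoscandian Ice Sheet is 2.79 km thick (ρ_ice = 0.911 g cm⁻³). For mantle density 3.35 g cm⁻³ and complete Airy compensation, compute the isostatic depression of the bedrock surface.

0.759 km

Isostatic balance requires: the ice load ρ_ice t is balanced by mantle displaced below, ρ_m s.
s = t ρ_ice / ρ_m = 2.79 km × 0.911/3.35 = 0.759 km.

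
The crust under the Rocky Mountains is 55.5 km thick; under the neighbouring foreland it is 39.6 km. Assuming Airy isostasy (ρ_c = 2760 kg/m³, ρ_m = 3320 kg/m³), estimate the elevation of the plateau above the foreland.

2.68 km

Excess crust Δ = 55.5 km − 39.6 km = 15.9 km, split between elevation h and root r with h + r = Δ.
Airy balance ρ_c h = (ρ_m − ρ_c) r gives r = h ρ_c/(ρ_m − ρ_c), so h (1 + ρ_c/(ρ_m − ρ_c)) = Δ, i.e. h = Δ (ρ_m − ρ_c)/ρ_m.
h = 15.9 km × 560/3320 = 2.68 km.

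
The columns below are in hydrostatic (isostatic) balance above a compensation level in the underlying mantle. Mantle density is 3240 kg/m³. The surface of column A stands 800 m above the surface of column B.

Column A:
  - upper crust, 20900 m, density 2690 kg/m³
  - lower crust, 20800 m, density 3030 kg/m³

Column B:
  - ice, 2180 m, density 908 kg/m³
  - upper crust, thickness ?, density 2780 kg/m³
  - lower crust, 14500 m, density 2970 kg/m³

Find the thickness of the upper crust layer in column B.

9290 m

Take the compensation level at the base of the deeper column (depth z_c below the surface of column A) and equate Σ ρ_i t_i down to z_c; mantle fills any gap and the z_c terms cancel.
Column A: 20900×2690 + 20800×3030 + (z_c − 41700)×3240
Column B: 800×0 + 2180×908 + x×2780 + 14500×2970 + (z_c − 800 − 16680 − x)×3240
The z_c×3240 term appears on both sides and cancels. Collect the known terms of each column as K = Σ(ρt)_known − 3240 × (depth of known layers): K_A = 119245000 − 3240×41700 = −15863000; K_B = 45044440 − 3240×(800 + 16680) = −11590760.
Balance: K_A = K_B − x×(3240 − 2780), so x = (K_B − K_A)/(3240 − 2780) = 4272240/460 = 9290 m.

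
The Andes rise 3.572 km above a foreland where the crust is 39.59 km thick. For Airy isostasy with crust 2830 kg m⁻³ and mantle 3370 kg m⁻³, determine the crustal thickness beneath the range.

Root depth r = h ρ_c / (ρ_m − ρ_c) = 3.572 km × 2830 / 540 = 18.72 km.
Total thickness = T + h + r = 39.59 km + 3.572 km + 18.72 km = 61.9 km.

61.9 km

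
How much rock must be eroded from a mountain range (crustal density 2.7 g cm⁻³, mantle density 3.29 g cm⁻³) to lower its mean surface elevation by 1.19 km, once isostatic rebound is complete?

Net drop Δ = e − u = e − e ρ_c/ρ_m = e (ρ_m − ρ_c)/ρ_m.
e = Δ ρ_m/(ρ_m − ρ_c) = 1.19 km × 3.29/0.59 = 6.64 km.

6.64 km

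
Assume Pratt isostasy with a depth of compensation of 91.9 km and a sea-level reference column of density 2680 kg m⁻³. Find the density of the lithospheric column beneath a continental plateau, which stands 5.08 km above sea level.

Pratt balance: ρ_ref D = ρ (D + h).
ρ = ρ_ref D/(D + h) = 2680 × 91.9 km/(91.9 km + 5.08 km) = 2540 kg m⁻³.

2540 kg m⁻³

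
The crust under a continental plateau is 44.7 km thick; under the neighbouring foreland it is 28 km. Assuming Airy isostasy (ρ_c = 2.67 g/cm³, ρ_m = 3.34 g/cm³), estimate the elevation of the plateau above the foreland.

Excess crust Δ = 44.7 km − 28 km = 16.7 km, split between elevation h and root r with h + r = Δ.
Airy balance ρ_c h = (ρ_m − ρ_c) r gives r = h ρ_c/(ρ_m − ρ_c), so h (1 + ρ_c/(ρ_m − ρ_c)) = Δ, i.e. h = Δ (ρ_m − ρ_c)/ρ_m.
h = 16.7 km × 0.67/3.34 = 3.35 km.

3.35 km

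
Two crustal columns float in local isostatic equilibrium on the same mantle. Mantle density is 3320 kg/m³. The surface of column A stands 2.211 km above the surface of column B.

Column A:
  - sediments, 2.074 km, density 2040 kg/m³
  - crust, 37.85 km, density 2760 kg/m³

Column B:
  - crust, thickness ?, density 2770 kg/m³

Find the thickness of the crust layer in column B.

30 km

Take the compensation level at the base of the deeper column (depth z_c below the surface of column A) and equate Σ ρ_i t_i down to z_c; mantle fills any gap and the z_c terms cancel.
Column A: 2.074×2040 + 37.85×2760 + (z_c − 39.924)×3320
Column B: 2.211×0 + x×2770 + (z_c − 2.211 − 0 − x)×3320
The z_c×3320 term appears on both sides and cancels. Collect the known terms of each column as K = Σ(ρt)_known − 3320 × (depth of known layers): K_A = 108696.96 − 3320×39.924 = −23850.72; K_B = 0 − 3320×(2.211 + 0) = −7340.52.
Balance: K_A = K_B − x×(3320 − 2770), so x = (K_B − K_A)/(3320 − 2770) = 16510.2/550 = 30 km.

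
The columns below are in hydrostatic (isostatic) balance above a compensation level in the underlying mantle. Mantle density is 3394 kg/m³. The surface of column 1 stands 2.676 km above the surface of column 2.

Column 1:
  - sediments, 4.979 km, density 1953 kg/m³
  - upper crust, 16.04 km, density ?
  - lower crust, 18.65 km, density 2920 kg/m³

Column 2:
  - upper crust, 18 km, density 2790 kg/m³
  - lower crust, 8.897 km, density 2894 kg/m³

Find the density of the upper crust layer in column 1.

2870 kg/m³

Take the compensation level at the base of the deeper column (depth z_c below the surface of column 1) and equate Σ ρ_i t_i down to z_c; mantle fills any gap and the z_c terms cancel.
Column 1: 4.979×1953 + 16.04×ρ + 18.65×2920 + (z_c − 39.669)×3394
Column 2: 2.676×0 + 18×2790 + 8.897×2894 + (z_c − 2.676 − 26.897)×3394
The z_c×3394 term appears on both sides and cancels. Collect the known terms of each column as K = Σ(ρt)_known − 3394 × (depth of known layers): K_1 = 64181.987 − 3394×39.669 = −70454.599; K_2 = 75967.918 − 3394×(2.676 + 26.897) = −24402.844.
Balance: K_1 + 16.04×ρ = K_2, so ρ = (K_2 − K_1)/16.04 = 46051.8/16.04 = 2870 kg/m³.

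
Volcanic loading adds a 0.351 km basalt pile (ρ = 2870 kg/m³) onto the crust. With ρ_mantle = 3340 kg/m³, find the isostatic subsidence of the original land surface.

Subaerial loading: s = t ρ_load / ρ_m.
s = 0.351 km × 2870/3340 = 0.302 km.

0.302 km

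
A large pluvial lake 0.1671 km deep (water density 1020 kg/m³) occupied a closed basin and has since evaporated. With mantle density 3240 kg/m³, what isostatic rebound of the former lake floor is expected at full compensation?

u = d ρ_w/ρ_m = 0.1671 km × 1020/3240 = 0.0526 km.

0.0526 km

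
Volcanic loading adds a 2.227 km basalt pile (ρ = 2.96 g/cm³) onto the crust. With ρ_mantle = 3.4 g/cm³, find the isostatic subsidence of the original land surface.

Subaerial loading: s = t ρ_load / ρ_m.
s = 2.227 km × 2.96/3.4 = 1.94 km.

1.94 km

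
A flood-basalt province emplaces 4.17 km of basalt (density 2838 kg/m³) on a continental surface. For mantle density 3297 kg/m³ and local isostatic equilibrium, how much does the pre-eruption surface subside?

Subaerial loading: s = t ρ_load / ρ_m.
s = 4.17 km × 2838/3297 = 3.59 km.

3.59 km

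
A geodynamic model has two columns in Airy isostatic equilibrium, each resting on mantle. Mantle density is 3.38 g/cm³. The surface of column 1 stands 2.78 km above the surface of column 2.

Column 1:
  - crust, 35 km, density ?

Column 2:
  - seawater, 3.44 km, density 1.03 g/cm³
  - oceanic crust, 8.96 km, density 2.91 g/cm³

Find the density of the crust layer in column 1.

2.76 g/cm³

Take the compensation level at the base of the deeper column (depth z_c below the surface of column 1) and equate Σ ρ_i t_i down to z_c; mantle fills any gap and the z_c terms cancel.
Column 1: 35×ρ + (z_c − 35)×3.38
Column 2: 2.78×0 + 3.44×1.03 + 8.96×2.91 + (z_c − 2.78 − 12.4)×3.38
The z_c×3.38 term appears on both sides and cancels. Collect the known terms of each column as K = Σ(ρt)_known − 3.38 × (depth of known layers): K_1 = 0 − 3.38×35 = −118.3; K_2 = 29.6168 − 3.38×(2.78 + 12.4) = −21.6916.
Balance: K_1 + 35×ρ = K_2, so ρ = (K_2 − K_1)/35 = 96.6084/35 = 2.76 g/cm³.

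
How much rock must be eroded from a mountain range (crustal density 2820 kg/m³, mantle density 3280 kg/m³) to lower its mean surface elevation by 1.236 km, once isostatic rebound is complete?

8.81 km

Net drop Δ = e − u = e − e ρ_c/ρ_m = e (ρ_m − ρ_c)/ρ_m.
e = Δ ρ_m/(ρ_m − ρ_c) = 1.236 km × 3280/460 = 8.81 km.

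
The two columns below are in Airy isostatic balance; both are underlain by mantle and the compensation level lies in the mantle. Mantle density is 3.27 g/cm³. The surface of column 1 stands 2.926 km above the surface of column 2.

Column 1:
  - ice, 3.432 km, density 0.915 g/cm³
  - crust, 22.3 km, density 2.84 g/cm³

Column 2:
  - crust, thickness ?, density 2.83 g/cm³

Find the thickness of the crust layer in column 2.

18.4 km

Take the compensation level at the base of the deeper column (depth z_c below the surface of column 1) and equate Σ ρ_i t_i down to z_c; mantle fills any gap and the z_c terms cancel.
Column 1: 3.432×0.915 + 22.3×2.84 + (z_c − 25.732)×3.27
Column 2: 2.926×0 + x×2.83 + (z_c − 2.926 − 0 − x)×3.27
The z_c×3.27 term appears on both sides and cancels. Collect the known terms of each column as K = Σ(ρt)_known − 3.27 × (depth of known layers): K_1 = 66.47228 − 3.27×25.732 = −17.67136; K_2 = 0 − 3.27×(2.926 + 0) = −9.56802.
Balance: K_1 = K_2 − x×(3.27 − 2.83), so x = (K_2 − K_1)/(3.27 − 2.83) = 8.10334/0.44 = 18.4 km.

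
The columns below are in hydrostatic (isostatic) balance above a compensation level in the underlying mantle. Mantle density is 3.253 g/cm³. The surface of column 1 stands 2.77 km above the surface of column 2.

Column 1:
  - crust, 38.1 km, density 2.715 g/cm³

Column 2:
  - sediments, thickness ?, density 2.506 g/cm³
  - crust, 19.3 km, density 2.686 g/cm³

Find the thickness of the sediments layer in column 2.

0.728 km

Take the compensation level at the base of the deeper column (depth z_c below the surface of column 1) and equate Σ ρ_i t_i down to z_c; mantle fills any gap and the z_c terms cancel.
Column 1: 38.1×2.715 + (z_c − 38.1)×3.253
Column 2: 2.77×0 + x×2.506 + 19.3×2.686 + (z_c − 2.77 − 19.3 − x)×3.253
The z_c×3.253 term appears on both sides and cancels. Collect the known terms of each column as K = Σ(ρt)_known − 3.253 × (depth of known layers): K_1 = 103.4415 − 3.253×38.1 = −20.4978; K_2 = 51.8398 − 3.253×(2.77 + 19.3) = −19.95391.
Balance: K_1 = K_2 − x×(3.253 − 2.506), so x = (K_2 − K_1)/(3.253 − 2.506) = 0.54389/0.747 = 0.728 km.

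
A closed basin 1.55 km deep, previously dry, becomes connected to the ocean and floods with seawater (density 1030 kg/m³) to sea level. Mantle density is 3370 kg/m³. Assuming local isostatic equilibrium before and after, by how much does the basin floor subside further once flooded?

After flooding the water column is d + s deep. Its weight must equal the weight of mantle displaced by the extra subsidence s: (d + s) ρ_w = s ρ_m.
s = d ρ_w / (ρ_m − ρ_w) = 1.55 km × 1030/(3370 − 1030) = 0.682 km.

0.682 km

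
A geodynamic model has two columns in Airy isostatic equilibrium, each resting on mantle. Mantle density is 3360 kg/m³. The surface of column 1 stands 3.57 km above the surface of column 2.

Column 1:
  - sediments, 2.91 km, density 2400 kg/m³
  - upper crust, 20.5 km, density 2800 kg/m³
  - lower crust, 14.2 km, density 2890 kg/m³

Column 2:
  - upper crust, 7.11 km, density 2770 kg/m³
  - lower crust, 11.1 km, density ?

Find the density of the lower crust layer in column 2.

Take the compensation level at the base of the deeper column (depth z_c below the surface of column 1) and equate Σ ρ_i t_i down to z_c; mantle fills any gap and the z_c terms cancel.
Column 1: 2.91×2400 + 20.5×2800 + 14.2×2890 + (z_c − 37.61)×3360
Column 2: 3.57×0 + 7.11×2770 + 11.1×ρ + (z_c − 3.57 − 18.21)×3360
The z_c×3360 term appears on both sides and cancels. Collect the known terms of each column as K = Σ(ρt)_known − 3360 × (depth of known layers): K_1 = 105422 − 3360×37.61 = −20947.6; K_2 = 19694.7 − 3360×(3.57 + 18.21) = −53486.1.
Balance: K_1 = K_2 + 11.1×ρ, so ρ = (K_1 − K_2)/11.1 = 32538.5/11.1 = 2930 kg/m³.

2930 kg/m³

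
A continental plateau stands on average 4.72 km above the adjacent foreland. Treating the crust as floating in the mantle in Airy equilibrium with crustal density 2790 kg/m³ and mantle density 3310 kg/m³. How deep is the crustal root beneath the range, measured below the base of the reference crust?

Equating mass per unit area of the two columns: the weight of the topography is balanced by the buoyancy of the root, ρ_c h = (ρ_m − ρ_c) r.
r = h · ρ_c / (ρ_m − ρ_c) = 4.72 km × 2790 / (3310 − 2790) = 25.3 km.

25.3 km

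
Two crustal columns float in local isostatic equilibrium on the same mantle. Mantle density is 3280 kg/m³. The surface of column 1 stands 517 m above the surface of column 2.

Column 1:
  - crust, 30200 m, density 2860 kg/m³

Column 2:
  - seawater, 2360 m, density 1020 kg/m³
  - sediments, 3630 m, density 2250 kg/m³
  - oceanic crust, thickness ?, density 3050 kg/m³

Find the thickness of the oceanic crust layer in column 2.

Take the compensation level at the base of the deeper column (depth z_c below the surface of column 1) and equate Σ ρ_i t_i down to z_c; mantle fills any gap and the z_c terms cancel.
Column 1: 30200×2860 + (z_c − 30200)×3280
Column 2: 517×0 + 2360×1020 + 3630×2250 + x×3050 + (z_c − 517 − 5990 − x)×3280
The z_c×3280 term appears on both sides and cancels. Collect the known terms of each column as K = Σ(ρt)_known − 3280 × (depth of known layers): K_1 = 86372000 − 3280×30200 = −12684000; K_2 = 10574700 − 3280×(517 + 5990) = −10768260.
Balance: K_1 = K_2 − x×(3280 − 3050), so x = (K_2 − K_1)/(3280 − 3050) = 1915740/230 = 8330 m.

8330 m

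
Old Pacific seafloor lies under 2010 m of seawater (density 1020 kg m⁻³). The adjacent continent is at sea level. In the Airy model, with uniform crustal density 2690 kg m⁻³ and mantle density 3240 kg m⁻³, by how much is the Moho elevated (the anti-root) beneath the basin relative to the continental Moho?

In Airy isostatic equilibrium: replacing crust with seawater at the top is compensated by replacing crust with mantle at the base: d (ρ_c − ρ_w) = a (ρ_m − ρ_c).
a = d (ρ_c − ρ_w)/(ρ_m − ρ_c) = 2010 m × 1670/550 = 6100 m.

6100 m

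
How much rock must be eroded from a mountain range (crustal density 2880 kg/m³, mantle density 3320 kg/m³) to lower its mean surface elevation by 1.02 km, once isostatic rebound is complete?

7.7 km

Net drop Δ = e − u = e − e ρ_c/ρ_m = e (ρ_m − ρ_c)/ρ_m.
e = Δ ρ_m/(ρ_m − ρ_c) = 1.02 km × 3320/440 = 7.7 km.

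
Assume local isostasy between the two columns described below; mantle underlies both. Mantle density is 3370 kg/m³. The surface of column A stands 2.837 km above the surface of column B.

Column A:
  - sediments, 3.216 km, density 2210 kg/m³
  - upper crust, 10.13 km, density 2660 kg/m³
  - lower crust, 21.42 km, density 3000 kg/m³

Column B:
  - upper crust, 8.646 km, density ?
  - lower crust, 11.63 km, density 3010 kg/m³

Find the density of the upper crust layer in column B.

Take the compensation level at the base of the deeper column (depth z_c below the surface of column A) and equate Σ ρ_i t_i down to z_c; mantle fills any gap and the z_c terms cancel.
Column A: 3.216×2210 + 10.13×2660 + 21.42×3000 + (z_c − 34.766)×3370
Column B: 2.837×0 + 8.646×ρ + 11.63×3010 + (z_c − 2.837 − 20.276)×3370
The z_c×3370 term appears on both sides and cancels. Collect the known terms of each column as K = Σ(ρt)_known − 3370 × (depth of known layers): K_A = 98313.16 − 3370×34.766 = −18848.26; K_B = 35006.3 − 3370×(2.837 + 20.276) = −42884.51.
Balance: K_A = K_B + 8.646×ρ, so ρ = (K_A − K_B)/8.646 = 24036.2/8.646 = 2780 kg/m³.

2780 kg/m³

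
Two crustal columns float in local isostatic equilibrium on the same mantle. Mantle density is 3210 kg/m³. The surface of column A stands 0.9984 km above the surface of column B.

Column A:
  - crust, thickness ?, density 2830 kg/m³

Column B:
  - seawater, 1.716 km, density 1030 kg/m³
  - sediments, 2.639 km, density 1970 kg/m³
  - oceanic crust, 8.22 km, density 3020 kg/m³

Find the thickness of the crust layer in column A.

31 km

Take the compensation level at the base of the deeper column (depth z_c below the surface of column A) and equate Σ ρ_i t_i down to z_c; mantle fills any gap and the z_c terms cancel.
Column A: x×2830 + (z_c − 0 − x)×3210
Column B: 0.9984×0 + 1.716×1030 + 2.639×1970 + 8.22×3020 + (z_c − 0.9984 − 12.575)×3210
The z_c×3210 term appears on both sides and cancels. Collect the known terms of each column as K = Σ(ρt)_known − 3210 × (depth of known layers): K_A = 0 − 3210×0 = 0; K_B = 31790.71 − 3210×(0.9984 + 12.575) = −11779.904.
Balance: K_A − x×(3210 − 2830) = K_B, so x = (K_A − K_B)/(3210 − 2830) = 11779.9/380 = 31 km.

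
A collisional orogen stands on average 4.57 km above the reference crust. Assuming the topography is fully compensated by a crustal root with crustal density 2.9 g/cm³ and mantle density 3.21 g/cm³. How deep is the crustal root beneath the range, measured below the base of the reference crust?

42.8 km

Equating mass per unit area of the two columns: the weight of the topography is balanced by the buoyancy of the root, ρ_c h = (ρ_m − ρ_c) r.
r = h · ρ_c / (ρ_m − ρ_c) = 4.57 km × 2.9 / (3.21 − 2.9) = 42.8 km.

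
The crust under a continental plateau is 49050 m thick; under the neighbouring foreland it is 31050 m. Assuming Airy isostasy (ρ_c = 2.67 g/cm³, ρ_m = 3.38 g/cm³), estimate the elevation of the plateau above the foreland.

Excess crust Δ = 49050 m − 31050 m = 18000 m, split between elevation h and root r with h + r = Δ.
Airy balance ρ_c h = (ρ_m − ρ_c) r gives r = h ρ_c/(ρ_m − ρ_c), so h (1 + ρ_c/(ρ_m − ρ_c)) = Δ, i.e. h = Δ (ρ_m − ρ_c)/ρ_m.
h = 18000 m × 0.71/3.38 = 3780 m.

3780 m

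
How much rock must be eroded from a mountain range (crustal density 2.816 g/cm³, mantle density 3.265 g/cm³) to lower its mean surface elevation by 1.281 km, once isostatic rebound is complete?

Net drop Δ = e − u = e − e ρ_c/ρ_m = e (ρ_m − ρ_c)/ρ_m.
e = Δ ρ_m/(ρ_m − ρ_c) = 1.281 km × 3.265/0.449 = 9.32 km.

9.32 km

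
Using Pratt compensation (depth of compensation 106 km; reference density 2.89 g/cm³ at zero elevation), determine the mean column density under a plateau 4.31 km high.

2.78 g/cm³

Pratt balance: ρ_ref D = ρ (D + h).
ρ = ρ_ref D/(D + h) = 2.89 × 106 km/(106 km + 4.31 km) = 2.78 g/cm³.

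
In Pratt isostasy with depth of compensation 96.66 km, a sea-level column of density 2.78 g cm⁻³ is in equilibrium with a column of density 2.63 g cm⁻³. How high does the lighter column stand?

ρ_ref D = ρ (D + h) → h = D (ρ_ref − ρ)/ρ.
h = 96.66 km × (2.78 − 2.63)/2.63 = 5.51 km.

5.51 km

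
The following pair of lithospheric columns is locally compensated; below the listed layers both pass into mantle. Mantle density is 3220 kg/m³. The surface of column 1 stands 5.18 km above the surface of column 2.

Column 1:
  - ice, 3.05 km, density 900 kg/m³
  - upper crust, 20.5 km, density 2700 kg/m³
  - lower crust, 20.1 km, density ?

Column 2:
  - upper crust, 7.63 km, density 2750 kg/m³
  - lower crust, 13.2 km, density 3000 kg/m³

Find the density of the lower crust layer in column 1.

2950 kg/m³

Take the compensation level at the base of the deeper column (depth z_c below the surface of column 1) and equate Σ ρ_i t_i down to z_c; mantle fills any gap and the z_c terms cancel.
Column 1: 3.05×900 + 20.5×2700 + 20.1×ρ + (z_c − 43.65)×3220
Column 2: 5.18×0 + 7.63×2750 + 13.2×3000 + (z_c − 5.18 − 20.83)×3220
The z_c×3220 term appears on both sides and cancels. Collect the known terms of each column as K = Σ(ρt)_known − 3220 × (depth of known layers): K_1 = 58095 − 3220×43.65 = −82458; K_2 = 60582.5 − 3220×(5.18 + 20.83) = −23169.7.
Balance: K_1 + 20.1×ρ = K_2, so ρ = (K_2 − K_1)/20.1 = 59288.3/20.1 = 2950 kg/m³.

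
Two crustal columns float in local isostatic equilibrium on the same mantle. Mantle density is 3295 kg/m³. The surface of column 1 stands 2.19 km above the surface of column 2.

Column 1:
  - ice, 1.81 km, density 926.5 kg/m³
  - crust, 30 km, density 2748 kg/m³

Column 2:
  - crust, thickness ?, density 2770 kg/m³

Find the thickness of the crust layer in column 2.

Take the compensation level at the base of the deeper column (depth z_c below the surface of column 1) and equate Σ ρ_i t_i down to z_c; mantle fills any gap and the z_c terms cancel.
Column 1: 1.81×926.5 + 30×2748 + (z_c − 31.81)×3295
Column 2: 2.19×0 + x×2770 + (z_c − 2.19 − 0 − x)×3295
The z_c×3295 term appears on both sides and cancels. Collect the known terms of each column as K = Σ(ρt)_known − 3295 × (depth of known layers): K_1 = 84116.965 − 3295×31.81 = −20696.985; K_2 = 0 − 3295×(2.19 + 0) = −7216.05.
Balance: K_1 = K_2 − x×(3295 − 2770), so x = (K_2 − K_1)/(3295 − 2770) = 13480.9/525 = 25.7 km.

25.7 km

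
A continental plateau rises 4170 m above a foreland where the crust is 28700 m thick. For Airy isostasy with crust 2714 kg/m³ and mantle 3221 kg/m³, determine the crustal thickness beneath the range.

Root depth r = h ρ_c / (ρ_m − ρ_c) = 4170 m × 2714 / 507 = 22320 m.
Total thickness = T + h + r = 28700 m + 4170 m + 22320 m = 55200 m.

55200 m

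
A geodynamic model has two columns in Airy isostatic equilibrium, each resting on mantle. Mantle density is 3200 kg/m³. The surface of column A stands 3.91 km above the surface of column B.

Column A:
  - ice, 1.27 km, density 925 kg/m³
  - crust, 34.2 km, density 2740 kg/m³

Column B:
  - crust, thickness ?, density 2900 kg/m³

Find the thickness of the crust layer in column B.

Take the compensation level at the base of the deeper column (depth z_c below the surface of column A) and equate Σ ρ_i t_i down to z_c; mantle fills any gap and the z_c terms cancel.
Column A: 1.27×925 + 34.2×2740 + (z_c − 35.47)×3200
Column B: 3.91×0 + x×2900 + (z_c − 3.91 − 0 − x)×3200
The z_c×3200 term appears on both sides and cancels. Collect the known terms of each column as K = Σ(ρt)_known − 3200 × (depth of known layers): K_A = 94882.75 − 3200×35.47 = −18621.25; K_B = 0 − 3200×(3.91 + 0) = −12512.
Balance: K_A = K_B − x×(3200 − 2900), so x = (K_B − K_A)/(3200 − 2900) = 6109.25/300 = 20.4 km.

20.4 km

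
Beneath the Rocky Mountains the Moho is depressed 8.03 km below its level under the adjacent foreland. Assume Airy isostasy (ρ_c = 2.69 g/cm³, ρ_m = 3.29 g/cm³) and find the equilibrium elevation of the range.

For local isostatic compensation: ρ_c h = (ρ_m − ρ_c) r.
h = r (ρ_m − ρ_c) / ρ_c = 8.03 km × (3.29 − 2.69) / 2.69 = 1.79 km.

1.79 km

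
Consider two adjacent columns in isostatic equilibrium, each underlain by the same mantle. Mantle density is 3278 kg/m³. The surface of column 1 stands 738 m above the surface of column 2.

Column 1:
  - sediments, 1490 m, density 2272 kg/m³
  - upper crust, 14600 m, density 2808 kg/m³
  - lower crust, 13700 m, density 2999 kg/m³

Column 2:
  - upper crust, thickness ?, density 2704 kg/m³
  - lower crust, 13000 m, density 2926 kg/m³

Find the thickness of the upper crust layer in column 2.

Take the compensation level at the base of the deeper column (depth z_c below the surface of column 1) and equate Σ ρ_i t_i down to z_c; mantle fills any gap and the z_c terms cancel.
Column 1: 1490×2272 + 14600×2808 + 13700×2999 + (z_c − 29790)×3278
Column 2: 738×0 + x×2704 + 13000×2926 + (z_c − 738 − 13000 − x)×3278
The z_c×3278 term appears on both sides and cancels. Collect the known terms of each column as K = Σ(ρt)_known − 3278 × (depth of known layers): K_1 = 85468380 − 3278×29790 = −12183240; K_2 = 38038000 − 3278×(738 + 13000) = −6995164.
Balance: K_1 = K_2 − x×(3278 − 2704), so x = (K_2 − K_1)/(3278 − 2704) = 5188080/574 = 9040 m.

9040 m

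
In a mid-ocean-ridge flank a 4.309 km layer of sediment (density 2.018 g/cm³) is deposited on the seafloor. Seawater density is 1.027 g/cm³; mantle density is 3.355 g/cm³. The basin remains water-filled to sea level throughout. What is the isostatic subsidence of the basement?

Submarine loading: the sediment displaces seawater, and the subsidence is in turn flooded, so s (ρ_m − ρ_w) = t (ρ_sed − ρ_w).
s = 4.309 km × (2.018 − 1.027) / (3.355 − 1.027) = 1.83 km.

1.83 km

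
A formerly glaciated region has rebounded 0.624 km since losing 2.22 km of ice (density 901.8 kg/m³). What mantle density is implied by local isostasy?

3210 kg/m³

ρ_m = ρ_ice t / u = 901.8 × 2.22 km/0.624 km = 3210 kg/m³.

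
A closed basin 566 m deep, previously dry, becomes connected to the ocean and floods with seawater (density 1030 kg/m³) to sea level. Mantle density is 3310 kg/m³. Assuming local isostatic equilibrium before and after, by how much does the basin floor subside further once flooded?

After flooding the water column is d + s deep. Its weight must equal the weight of mantle displaced by the extra subsidence s: (d + s) ρ_w = s ρ_m.
s = d ρ_w / (ρ_m − ρ_w) = 566 m × 1030/(3310 − 1030) = 256 m.

256 m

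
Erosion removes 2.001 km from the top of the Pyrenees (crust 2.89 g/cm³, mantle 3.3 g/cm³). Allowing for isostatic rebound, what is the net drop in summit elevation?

0.249 km

Rebound u = e ρ_c/ρ_m = 2.001 km × 2.89/3.3 = 1.752 km.
Net surface drop = e − u = 2.001 km − 1.752 km = e (ρ_m − ρ_c)/ρ_m = 0.249 km.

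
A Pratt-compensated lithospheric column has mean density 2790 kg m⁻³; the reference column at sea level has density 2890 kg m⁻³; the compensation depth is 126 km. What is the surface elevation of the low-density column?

4.52 km

ρ_ref D = ρ (D + h) → h = D (ρ_ref − ρ)/ρ.
h = 126 km × (2890 − 2790)/2790 = 4.52 km.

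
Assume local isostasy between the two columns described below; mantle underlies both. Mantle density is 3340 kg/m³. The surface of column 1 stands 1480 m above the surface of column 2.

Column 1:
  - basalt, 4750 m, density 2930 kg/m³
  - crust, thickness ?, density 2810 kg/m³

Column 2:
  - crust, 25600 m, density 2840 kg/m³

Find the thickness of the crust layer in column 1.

29800 m

Take the compensation level at the base of the deeper column (depth z_c below the surface of column 1) and equate Σ ρ_i t_i down to z_c; mantle fills any gap and the z_c terms cancel.
Column 1: 4750×2930 + x×2810 + (z_c − 4750 − x)×3340
Column 2: 1480×0 + 25600×2840 + (z_c − 1480 − 25600)×3340
The z_c×3340 term appears on both sides and cancels. Collect the known terms of each column as K = Σ(ρt)_known − 3340 × (depth of known layers): K_1 = 13917500 − 3340×4750 = −1947500; K_2 = 72704000 − 3340×(1480 + 25600) = −17743200.
Balance: K_1 − x×(3340 − 2810) = K_2, so x = (K_1 − K_2)/(3340 − 2810) = 15795700/530 = 29800 m.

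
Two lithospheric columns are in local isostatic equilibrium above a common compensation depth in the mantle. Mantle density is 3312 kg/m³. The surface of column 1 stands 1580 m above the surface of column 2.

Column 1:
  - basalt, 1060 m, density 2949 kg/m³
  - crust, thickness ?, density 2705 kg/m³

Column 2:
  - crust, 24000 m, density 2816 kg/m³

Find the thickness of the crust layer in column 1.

Take the compensation level at the base of the deeper column (depth z_c below the surface of column 1) and equate Σ ρ_i t_i down to z_c; mantle fills any gap and the z_c terms cancel.
Column 1: 1060×2949 + x×2705 + (z_c − 1060 − x)×3312
Column 2: 1580×0 + 24000×2816 + (z_c − 1580 − 24000)×3312
The z_c×3312 term appears on both sides and cancels. Collect the known terms of each column as K = Σ(ρt)_known − 3312 × (depth of known layers): K_1 = 3125940 − 3312×1060 = −384780; K_2 = 67584000 − 3312×(1580 + 24000) = −17136960.
Balance: K_1 − x×(3312 − 2705) = K_2, so x = (K_1 − K_2)/(3312 − 2705) = 16752200/607 = 27600 m.

27600 m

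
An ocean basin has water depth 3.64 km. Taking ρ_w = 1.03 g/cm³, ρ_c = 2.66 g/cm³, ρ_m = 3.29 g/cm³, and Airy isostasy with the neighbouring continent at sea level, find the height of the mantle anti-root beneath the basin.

9.42 km

For local isostatic compensation: replacing crust with seawater at the top is compensated by replacing crust with mantle at the base: d (ρ_c − ρ_w) = a (ρ_m − ρ_c).
a = d (ρ_c − ρ_w)/(ρ_m − ρ_c) = 3.64 km × 1.63/0.63 = 9.42 km.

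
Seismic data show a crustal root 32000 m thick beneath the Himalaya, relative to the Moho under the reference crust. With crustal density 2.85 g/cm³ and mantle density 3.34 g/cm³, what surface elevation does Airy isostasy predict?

5500 m

Balancing pressure at the compensation depth: ρ_c h = (ρ_m − ρ_c) r.
h = r (ρ_m − ρ_c) / ρ_c = 32000 m × (3.34 − 2.85) / 2.85 = 5500 m.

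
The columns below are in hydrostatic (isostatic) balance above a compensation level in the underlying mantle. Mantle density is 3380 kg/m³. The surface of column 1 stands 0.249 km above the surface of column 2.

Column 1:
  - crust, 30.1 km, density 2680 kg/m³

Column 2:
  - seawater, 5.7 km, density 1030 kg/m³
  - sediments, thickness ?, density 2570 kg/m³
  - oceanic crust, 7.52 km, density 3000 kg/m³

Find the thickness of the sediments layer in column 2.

4.91 km

Take the compensation level at the base of the deeper column (depth z_c below the surface of column 1) and equate Σ ρ_i t_i down to z_c; mantle fills any gap and the z_c terms cancel.
Column 1: 30.1×2680 + (z_c − 30.1)×3380
Column 2: 0.249×0 + 5.7×1030 + x×2570 + 7.52×3000 + (z_c − 0.249 − 13.22 − x)×3380
The z_c×3380 term appears on both sides and cancels. Collect the known terms of each column as K = Σ(ρt)_known − 3380 × (depth of known layers): K_1 = 80668 − 3380×30.1 = −21070; K_2 = 28431 − 3380×(0.249 + 13.22) = −17094.22.
Balance: K_1 = K_2 − x×(3380 − 2570), so x = (K_2 − K_1)/(3380 − 2570) = 3975.78/810 = 4.91 km.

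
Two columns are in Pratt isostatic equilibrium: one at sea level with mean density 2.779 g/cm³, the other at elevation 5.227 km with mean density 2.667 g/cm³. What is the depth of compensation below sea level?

ρ_ref D = ρ (D + h) → D (ρ_ref − ρ) = ρ h.
D = ρ h/(ρ_ref − ρ) = 2.667 × 5.227 km/(2.779 − 2.667) = 124 km.

124 km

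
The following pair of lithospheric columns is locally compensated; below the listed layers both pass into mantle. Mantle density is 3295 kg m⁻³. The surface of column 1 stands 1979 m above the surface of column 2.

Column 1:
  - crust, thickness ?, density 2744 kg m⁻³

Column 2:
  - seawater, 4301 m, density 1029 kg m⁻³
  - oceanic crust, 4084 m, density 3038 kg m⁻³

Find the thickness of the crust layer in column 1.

31400 m

Take the compensation level at the base of the deeper column (depth z_c below the surface of column 1) and equate Σ ρ_i t_i down to z_c; mantle fills any gap and the z_c terms cancel.
Column 1: x×2744 + (z_c − 0 − x)×3295
Column 2: 1979×0 + 4301×1029 + 4084×3038 + (z_c − 1979 − 8385)×3295
The z_c×3295 term appears on both sides and cancels. Collect the known terms of each column as K = Σ(ρt)_known − 3295 × (depth of known layers): K_1 = 0 − 3295×0 = 0; K_2 = 16832921 − 3295×(1979 + 8385) = −17316459.
Balance: K_1 − x×(3295 − 2744) = K_2, so x = (K_1 − K_2)/(3295 − 2744) = 17316500/551 = 31400 m.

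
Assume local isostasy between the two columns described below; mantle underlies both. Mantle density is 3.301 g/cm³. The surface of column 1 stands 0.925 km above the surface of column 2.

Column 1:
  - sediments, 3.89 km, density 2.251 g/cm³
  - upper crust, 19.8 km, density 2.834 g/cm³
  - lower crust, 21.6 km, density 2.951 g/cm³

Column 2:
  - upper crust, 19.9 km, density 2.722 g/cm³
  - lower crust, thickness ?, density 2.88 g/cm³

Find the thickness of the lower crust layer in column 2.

Take the compensation level at the base of the deeper column (depth z_c below the surface of column 1) and equate Σ ρ_i t_i down to z_c; mantle fills any gap and the z_c terms cancel.
Column 1: 3.89×2.251 + 19.8×2.834 + 21.6×2.951 + (z_c − 45.29)×3.301
Column 2: 0.925×0 + 19.9×2.722 + x×2.88 + (z_c − 0.925 − 19.9 − x)×3.301
The z_c×3.301 term appears on both sides and cancels. Collect the known terms of each column as K = Σ(ρt)_known − 3.301 × (depth of known layers): K_1 = 128.61119 − 3.301×45.29 = −20.8911; K_2 = 54.1678 − 3.301×(0.925 + 19.9) = −14.575525.
Balance: K_1 = K_2 − x×(3.301 − 2.88), so x = (K_2 − K_1)/(3.301 − 2.88) = 6.31557/0.421 = 15 km.

15 km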